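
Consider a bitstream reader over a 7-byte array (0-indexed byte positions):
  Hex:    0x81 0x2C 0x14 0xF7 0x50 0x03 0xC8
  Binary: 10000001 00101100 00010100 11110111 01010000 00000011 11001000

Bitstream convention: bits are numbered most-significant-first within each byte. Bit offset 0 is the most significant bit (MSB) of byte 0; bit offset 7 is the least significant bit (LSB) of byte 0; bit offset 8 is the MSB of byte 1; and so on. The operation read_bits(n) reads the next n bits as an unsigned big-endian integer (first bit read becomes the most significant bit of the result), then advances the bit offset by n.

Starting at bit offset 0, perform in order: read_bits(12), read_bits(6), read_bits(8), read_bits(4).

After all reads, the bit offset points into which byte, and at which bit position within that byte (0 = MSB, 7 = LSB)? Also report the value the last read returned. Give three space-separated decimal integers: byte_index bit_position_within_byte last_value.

Answer: 3 6 13

Derivation:
Read 1: bits[0:12] width=12 -> value=2066 (bin 100000010010); offset now 12 = byte 1 bit 4; 44 bits remain
Read 2: bits[12:18] width=6 -> value=48 (bin 110000); offset now 18 = byte 2 bit 2; 38 bits remain
Read 3: bits[18:26] width=8 -> value=83 (bin 01010011); offset now 26 = byte 3 bit 2; 30 bits remain
Read 4: bits[26:30] width=4 -> value=13 (bin 1101); offset now 30 = byte 3 bit 6; 26 bits remain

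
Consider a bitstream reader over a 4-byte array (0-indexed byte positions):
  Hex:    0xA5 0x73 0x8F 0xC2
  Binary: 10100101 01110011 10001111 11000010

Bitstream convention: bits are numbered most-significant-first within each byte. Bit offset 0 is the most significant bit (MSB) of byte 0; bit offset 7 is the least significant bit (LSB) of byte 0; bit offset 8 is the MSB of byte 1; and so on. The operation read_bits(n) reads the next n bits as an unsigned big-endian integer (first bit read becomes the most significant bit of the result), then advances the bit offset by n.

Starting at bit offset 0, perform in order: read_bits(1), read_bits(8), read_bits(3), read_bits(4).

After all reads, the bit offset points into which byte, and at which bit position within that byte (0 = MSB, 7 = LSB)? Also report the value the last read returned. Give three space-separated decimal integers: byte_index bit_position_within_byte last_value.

Answer: 2 0 3

Derivation:
Read 1: bits[0:1] width=1 -> value=1 (bin 1); offset now 1 = byte 0 bit 1; 31 bits remain
Read 2: bits[1:9] width=8 -> value=74 (bin 01001010); offset now 9 = byte 1 bit 1; 23 bits remain
Read 3: bits[9:12] width=3 -> value=7 (bin 111); offset now 12 = byte 1 bit 4; 20 bits remain
Read 4: bits[12:16] width=4 -> value=3 (bin 0011); offset now 16 = byte 2 bit 0; 16 bits remain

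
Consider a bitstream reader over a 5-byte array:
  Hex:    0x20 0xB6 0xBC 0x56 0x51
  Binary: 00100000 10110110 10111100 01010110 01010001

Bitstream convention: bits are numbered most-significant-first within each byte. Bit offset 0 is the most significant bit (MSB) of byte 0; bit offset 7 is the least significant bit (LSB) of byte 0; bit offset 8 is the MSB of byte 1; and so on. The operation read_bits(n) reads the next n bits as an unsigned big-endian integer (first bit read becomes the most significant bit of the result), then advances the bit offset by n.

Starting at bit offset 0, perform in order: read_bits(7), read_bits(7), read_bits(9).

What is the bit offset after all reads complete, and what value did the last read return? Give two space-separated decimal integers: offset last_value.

Read 1: bits[0:7] width=7 -> value=16 (bin 0010000); offset now 7 = byte 0 bit 7; 33 bits remain
Read 2: bits[7:14] width=7 -> value=45 (bin 0101101); offset now 14 = byte 1 bit 6; 26 bits remain
Read 3: bits[14:23] width=9 -> value=350 (bin 101011110); offset now 23 = byte 2 bit 7; 17 bits remain

Answer: 23 350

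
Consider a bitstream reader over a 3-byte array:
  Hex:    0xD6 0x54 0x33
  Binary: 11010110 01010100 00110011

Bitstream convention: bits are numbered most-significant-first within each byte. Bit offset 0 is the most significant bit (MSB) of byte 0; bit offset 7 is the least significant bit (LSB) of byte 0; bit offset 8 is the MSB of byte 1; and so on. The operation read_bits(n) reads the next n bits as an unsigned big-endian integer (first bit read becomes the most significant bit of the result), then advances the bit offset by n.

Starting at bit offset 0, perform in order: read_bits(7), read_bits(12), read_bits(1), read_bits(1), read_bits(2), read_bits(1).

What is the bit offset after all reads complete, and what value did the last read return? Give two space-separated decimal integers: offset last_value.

Answer: 24 1

Derivation:
Read 1: bits[0:7] width=7 -> value=107 (bin 1101011); offset now 7 = byte 0 bit 7; 17 bits remain
Read 2: bits[7:19] width=12 -> value=673 (bin 001010100001); offset now 19 = byte 2 bit 3; 5 bits remain
Read 3: bits[19:20] width=1 -> value=1 (bin 1); offset now 20 = byte 2 bit 4; 4 bits remain
Read 4: bits[20:21] width=1 -> value=0 (bin 0); offset now 21 = byte 2 bit 5; 3 bits remain
Read 5: bits[21:23] width=2 -> value=1 (bin 01); offset now 23 = byte 2 bit 7; 1 bits remain
Read 6: bits[23:24] width=1 -> value=1 (bin 1); offset now 24 = byte 3 bit 0; 0 bits remain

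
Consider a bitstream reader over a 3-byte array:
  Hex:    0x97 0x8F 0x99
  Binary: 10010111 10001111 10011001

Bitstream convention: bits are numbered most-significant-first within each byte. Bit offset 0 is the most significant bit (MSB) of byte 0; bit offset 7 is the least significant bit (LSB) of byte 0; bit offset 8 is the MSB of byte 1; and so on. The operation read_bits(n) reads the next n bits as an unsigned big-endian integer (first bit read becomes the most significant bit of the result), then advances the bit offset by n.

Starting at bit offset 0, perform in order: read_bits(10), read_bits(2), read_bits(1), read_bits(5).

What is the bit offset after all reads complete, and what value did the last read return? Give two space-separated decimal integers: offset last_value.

Read 1: bits[0:10] width=10 -> value=606 (bin 1001011110); offset now 10 = byte 1 bit 2; 14 bits remain
Read 2: bits[10:12] width=2 -> value=0 (bin 00); offset now 12 = byte 1 bit 4; 12 bits remain
Read 3: bits[12:13] width=1 -> value=1 (bin 1); offset now 13 = byte 1 bit 5; 11 bits remain
Read 4: bits[13:18] width=5 -> value=30 (bin 11110); offset now 18 = byte 2 bit 2; 6 bits remain

Answer: 18 30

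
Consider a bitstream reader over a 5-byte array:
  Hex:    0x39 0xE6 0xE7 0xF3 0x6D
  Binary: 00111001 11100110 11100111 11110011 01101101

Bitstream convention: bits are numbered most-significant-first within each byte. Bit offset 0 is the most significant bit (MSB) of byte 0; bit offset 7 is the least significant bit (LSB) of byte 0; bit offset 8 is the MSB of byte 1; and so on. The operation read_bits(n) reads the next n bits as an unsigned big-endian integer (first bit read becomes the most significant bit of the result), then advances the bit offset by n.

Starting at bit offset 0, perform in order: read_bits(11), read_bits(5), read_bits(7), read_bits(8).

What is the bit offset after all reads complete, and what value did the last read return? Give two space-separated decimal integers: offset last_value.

Answer: 31 249

Derivation:
Read 1: bits[0:11] width=11 -> value=463 (bin 00111001111); offset now 11 = byte 1 bit 3; 29 bits remain
Read 2: bits[11:16] width=5 -> value=6 (bin 00110); offset now 16 = byte 2 bit 0; 24 bits remain
Read 3: bits[16:23] width=7 -> value=115 (bin 1110011); offset now 23 = byte 2 bit 7; 17 bits remain
Read 4: bits[23:31] width=8 -> value=249 (bin 11111001); offset now 31 = byte 3 bit 7; 9 bits remain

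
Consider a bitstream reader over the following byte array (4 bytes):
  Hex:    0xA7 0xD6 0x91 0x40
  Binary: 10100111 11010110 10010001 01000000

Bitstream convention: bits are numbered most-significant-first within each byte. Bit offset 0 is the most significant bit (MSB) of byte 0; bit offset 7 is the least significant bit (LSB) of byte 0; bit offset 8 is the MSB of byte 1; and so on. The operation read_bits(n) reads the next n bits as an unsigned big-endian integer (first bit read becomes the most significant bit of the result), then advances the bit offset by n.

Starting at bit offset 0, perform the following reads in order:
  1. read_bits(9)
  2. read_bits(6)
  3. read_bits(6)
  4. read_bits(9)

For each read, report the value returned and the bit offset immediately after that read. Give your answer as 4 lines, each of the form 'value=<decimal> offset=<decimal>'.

Read 1: bits[0:9] width=9 -> value=335 (bin 101001111); offset now 9 = byte 1 bit 1; 23 bits remain
Read 2: bits[9:15] width=6 -> value=43 (bin 101011); offset now 15 = byte 1 bit 7; 17 bits remain
Read 3: bits[15:21] width=6 -> value=18 (bin 010010); offset now 21 = byte 2 bit 5; 11 bits remain
Read 4: bits[21:30] width=9 -> value=80 (bin 001010000); offset now 30 = byte 3 bit 6; 2 bits remain

Answer: value=335 offset=9
value=43 offset=15
value=18 offset=21
value=80 offset=30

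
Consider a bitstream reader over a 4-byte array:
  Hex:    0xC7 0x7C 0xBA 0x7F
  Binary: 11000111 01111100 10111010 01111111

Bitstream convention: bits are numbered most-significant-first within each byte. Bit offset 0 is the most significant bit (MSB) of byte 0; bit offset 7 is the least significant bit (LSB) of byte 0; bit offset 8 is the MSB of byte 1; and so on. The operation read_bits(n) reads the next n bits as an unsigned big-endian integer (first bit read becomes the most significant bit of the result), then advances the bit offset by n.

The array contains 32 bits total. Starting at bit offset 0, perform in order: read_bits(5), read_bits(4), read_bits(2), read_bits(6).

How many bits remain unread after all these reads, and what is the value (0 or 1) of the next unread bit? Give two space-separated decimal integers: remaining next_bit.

Read 1: bits[0:5] width=5 -> value=24 (bin 11000); offset now 5 = byte 0 bit 5; 27 bits remain
Read 2: bits[5:9] width=4 -> value=14 (bin 1110); offset now 9 = byte 1 bit 1; 23 bits remain
Read 3: bits[9:11] width=2 -> value=3 (bin 11); offset now 11 = byte 1 bit 3; 21 bits remain
Read 4: bits[11:17] width=6 -> value=57 (bin 111001); offset now 17 = byte 2 bit 1; 15 bits remain

Answer: 15 0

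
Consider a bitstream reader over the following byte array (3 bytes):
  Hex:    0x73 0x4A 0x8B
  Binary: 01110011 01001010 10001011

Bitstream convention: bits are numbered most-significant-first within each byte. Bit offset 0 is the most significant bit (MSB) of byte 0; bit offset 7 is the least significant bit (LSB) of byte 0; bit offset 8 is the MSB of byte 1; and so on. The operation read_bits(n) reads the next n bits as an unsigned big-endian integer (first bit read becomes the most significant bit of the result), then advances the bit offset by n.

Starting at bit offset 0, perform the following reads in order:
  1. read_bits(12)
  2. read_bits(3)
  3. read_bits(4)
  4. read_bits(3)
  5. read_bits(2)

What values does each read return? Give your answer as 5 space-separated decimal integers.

Answer: 1844 5 4 2 3

Derivation:
Read 1: bits[0:12] width=12 -> value=1844 (bin 011100110100); offset now 12 = byte 1 bit 4; 12 bits remain
Read 2: bits[12:15] width=3 -> value=5 (bin 101); offset now 15 = byte 1 bit 7; 9 bits remain
Read 3: bits[15:19] width=4 -> value=4 (bin 0100); offset now 19 = byte 2 bit 3; 5 bits remain
Read 4: bits[19:22] width=3 -> value=2 (bin 010); offset now 22 = byte 2 bit 6; 2 bits remain
Read 5: bits[22:24] width=2 -> value=3 (bin 11); offset now 24 = byte 3 bit 0; 0 bits remain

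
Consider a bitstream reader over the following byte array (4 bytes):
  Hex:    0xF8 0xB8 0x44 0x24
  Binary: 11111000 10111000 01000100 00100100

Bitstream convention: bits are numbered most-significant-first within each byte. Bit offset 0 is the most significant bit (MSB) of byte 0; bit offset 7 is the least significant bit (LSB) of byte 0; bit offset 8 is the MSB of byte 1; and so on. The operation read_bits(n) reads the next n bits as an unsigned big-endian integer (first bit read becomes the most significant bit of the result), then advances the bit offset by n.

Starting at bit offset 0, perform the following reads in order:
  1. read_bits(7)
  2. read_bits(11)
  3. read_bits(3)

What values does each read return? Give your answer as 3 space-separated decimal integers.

Read 1: bits[0:7] width=7 -> value=124 (bin 1111100); offset now 7 = byte 0 bit 7; 25 bits remain
Read 2: bits[7:18] width=11 -> value=737 (bin 01011100001); offset now 18 = byte 2 bit 2; 14 bits remain
Read 3: bits[18:21] width=3 -> value=0 (bin 000); offset now 21 = byte 2 bit 5; 11 bits remain

Answer: 124 737 0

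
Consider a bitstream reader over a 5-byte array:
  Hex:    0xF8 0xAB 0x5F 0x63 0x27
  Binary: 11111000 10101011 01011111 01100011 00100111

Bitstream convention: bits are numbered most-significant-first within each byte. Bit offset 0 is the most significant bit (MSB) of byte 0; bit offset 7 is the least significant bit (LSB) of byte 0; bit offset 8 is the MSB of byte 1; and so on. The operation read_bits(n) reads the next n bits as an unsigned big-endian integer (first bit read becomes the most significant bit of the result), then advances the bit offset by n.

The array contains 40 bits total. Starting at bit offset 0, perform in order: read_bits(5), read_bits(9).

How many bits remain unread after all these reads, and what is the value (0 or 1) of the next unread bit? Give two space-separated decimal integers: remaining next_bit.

Read 1: bits[0:5] width=5 -> value=31 (bin 11111); offset now 5 = byte 0 bit 5; 35 bits remain
Read 2: bits[5:14] width=9 -> value=42 (bin 000101010); offset now 14 = byte 1 bit 6; 26 bits remain

Answer: 26 1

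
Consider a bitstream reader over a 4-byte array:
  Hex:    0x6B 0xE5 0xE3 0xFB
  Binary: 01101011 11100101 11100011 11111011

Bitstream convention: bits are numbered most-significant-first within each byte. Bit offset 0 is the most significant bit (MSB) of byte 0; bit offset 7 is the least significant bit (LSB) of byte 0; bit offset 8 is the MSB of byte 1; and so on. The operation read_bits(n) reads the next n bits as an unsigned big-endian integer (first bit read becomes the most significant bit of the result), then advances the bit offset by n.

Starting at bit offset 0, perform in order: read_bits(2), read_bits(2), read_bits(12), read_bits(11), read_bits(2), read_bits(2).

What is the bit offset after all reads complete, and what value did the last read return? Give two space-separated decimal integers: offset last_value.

Read 1: bits[0:2] width=2 -> value=1 (bin 01); offset now 2 = byte 0 bit 2; 30 bits remain
Read 2: bits[2:4] width=2 -> value=2 (bin 10); offset now 4 = byte 0 bit 4; 28 bits remain
Read 3: bits[4:16] width=12 -> value=3045 (bin 101111100101); offset now 16 = byte 2 bit 0; 16 bits remain
Read 4: bits[16:27] width=11 -> value=1823 (bin 11100011111); offset now 27 = byte 3 bit 3; 5 bits remain
Read 5: bits[27:29] width=2 -> value=3 (bin 11); offset now 29 = byte 3 bit 5; 3 bits remain
Read 6: bits[29:31] width=2 -> value=1 (bin 01); offset now 31 = byte 3 bit 7; 1 bits remain

Answer: 31 1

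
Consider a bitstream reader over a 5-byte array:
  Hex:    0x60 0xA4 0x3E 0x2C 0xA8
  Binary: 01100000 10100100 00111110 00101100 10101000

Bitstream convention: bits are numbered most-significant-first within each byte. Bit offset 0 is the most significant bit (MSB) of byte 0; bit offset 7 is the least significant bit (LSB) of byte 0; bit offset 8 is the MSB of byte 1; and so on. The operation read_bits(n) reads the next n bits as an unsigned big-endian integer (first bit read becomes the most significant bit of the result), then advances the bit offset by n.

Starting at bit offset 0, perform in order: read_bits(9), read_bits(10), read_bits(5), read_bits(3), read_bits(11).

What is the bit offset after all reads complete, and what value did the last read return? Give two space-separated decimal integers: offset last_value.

Read 1: bits[0:9] width=9 -> value=193 (bin 011000001); offset now 9 = byte 1 bit 1; 31 bits remain
Read 2: bits[9:19] width=10 -> value=289 (bin 0100100001); offset now 19 = byte 2 bit 3; 21 bits remain
Read 3: bits[19:24] width=5 -> value=30 (bin 11110); offset now 24 = byte 3 bit 0; 16 bits remain
Read 4: bits[24:27] width=3 -> value=1 (bin 001); offset now 27 = byte 3 bit 3; 13 bits remain
Read 5: bits[27:38] width=11 -> value=810 (bin 01100101010); offset now 38 = byte 4 bit 6; 2 bits remain

Answer: 38 810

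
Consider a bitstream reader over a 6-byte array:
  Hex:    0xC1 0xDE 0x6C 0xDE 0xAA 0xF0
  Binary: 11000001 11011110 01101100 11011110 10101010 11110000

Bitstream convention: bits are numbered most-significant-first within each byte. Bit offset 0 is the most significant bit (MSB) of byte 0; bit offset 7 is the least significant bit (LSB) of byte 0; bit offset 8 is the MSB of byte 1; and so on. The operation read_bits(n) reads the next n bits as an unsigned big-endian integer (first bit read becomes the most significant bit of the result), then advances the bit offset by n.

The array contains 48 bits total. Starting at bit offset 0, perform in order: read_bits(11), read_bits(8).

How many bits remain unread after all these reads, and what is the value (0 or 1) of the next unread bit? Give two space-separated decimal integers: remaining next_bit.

Read 1: bits[0:11] width=11 -> value=1550 (bin 11000001110); offset now 11 = byte 1 bit 3; 37 bits remain
Read 2: bits[11:19] width=8 -> value=243 (bin 11110011); offset now 19 = byte 2 bit 3; 29 bits remain

Answer: 29 0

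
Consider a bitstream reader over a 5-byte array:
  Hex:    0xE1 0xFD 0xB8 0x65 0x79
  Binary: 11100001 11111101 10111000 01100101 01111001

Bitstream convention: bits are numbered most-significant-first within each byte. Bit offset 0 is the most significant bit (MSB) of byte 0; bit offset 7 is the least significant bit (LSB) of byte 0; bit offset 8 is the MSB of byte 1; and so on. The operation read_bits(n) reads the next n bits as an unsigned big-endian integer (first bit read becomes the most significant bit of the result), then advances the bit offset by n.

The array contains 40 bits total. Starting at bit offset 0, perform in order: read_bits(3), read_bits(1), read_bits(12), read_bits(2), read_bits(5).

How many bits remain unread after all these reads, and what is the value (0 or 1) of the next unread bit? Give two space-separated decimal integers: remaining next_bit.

Read 1: bits[0:3] width=3 -> value=7 (bin 111); offset now 3 = byte 0 bit 3; 37 bits remain
Read 2: bits[3:4] width=1 -> value=0 (bin 0); offset now 4 = byte 0 bit 4; 36 bits remain
Read 3: bits[4:16] width=12 -> value=509 (bin 000111111101); offset now 16 = byte 2 bit 0; 24 bits remain
Read 4: bits[16:18] width=2 -> value=2 (bin 10); offset now 18 = byte 2 bit 2; 22 bits remain
Read 5: bits[18:23] width=5 -> value=28 (bin 11100); offset now 23 = byte 2 bit 7; 17 bits remain

Answer: 17 0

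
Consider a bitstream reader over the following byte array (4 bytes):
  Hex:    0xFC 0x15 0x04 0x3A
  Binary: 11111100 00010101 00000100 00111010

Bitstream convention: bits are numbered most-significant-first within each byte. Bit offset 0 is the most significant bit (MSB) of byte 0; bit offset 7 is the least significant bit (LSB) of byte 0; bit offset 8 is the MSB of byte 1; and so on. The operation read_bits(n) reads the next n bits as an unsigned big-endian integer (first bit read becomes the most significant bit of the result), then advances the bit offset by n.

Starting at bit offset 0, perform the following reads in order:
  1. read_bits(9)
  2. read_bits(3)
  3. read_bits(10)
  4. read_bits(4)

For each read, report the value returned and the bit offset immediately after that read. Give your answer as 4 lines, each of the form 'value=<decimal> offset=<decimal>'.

Read 1: bits[0:9] width=9 -> value=504 (bin 111111000); offset now 9 = byte 1 bit 1; 23 bits remain
Read 2: bits[9:12] width=3 -> value=1 (bin 001); offset now 12 = byte 1 bit 4; 20 bits remain
Read 3: bits[12:22] width=10 -> value=321 (bin 0101000001); offset now 22 = byte 2 bit 6; 10 bits remain
Read 4: bits[22:26] width=4 -> value=0 (bin 0000); offset now 26 = byte 3 bit 2; 6 bits remain

Answer: value=504 offset=9
value=1 offset=12
value=321 offset=22
value=0 offset=26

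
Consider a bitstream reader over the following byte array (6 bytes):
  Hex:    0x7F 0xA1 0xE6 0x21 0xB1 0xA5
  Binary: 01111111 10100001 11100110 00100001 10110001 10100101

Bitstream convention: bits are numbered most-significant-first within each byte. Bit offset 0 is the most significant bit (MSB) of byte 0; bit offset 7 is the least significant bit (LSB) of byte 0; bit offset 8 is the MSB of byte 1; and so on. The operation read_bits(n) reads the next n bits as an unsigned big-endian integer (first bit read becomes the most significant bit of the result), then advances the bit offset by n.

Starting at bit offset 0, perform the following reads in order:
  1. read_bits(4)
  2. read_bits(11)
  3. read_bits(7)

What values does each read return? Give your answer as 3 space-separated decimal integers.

Read 1: bits[0:4] width=4 -> value=7 (bin 0111); offset now 4 = byte 0 bit 4; 44 bits remain
Read 2: bits[4:15] width=11 -> value=2000 (bin 11111010000); offset now 15 = byte 1 bit 7; 33 bits remain
Read 3: bits[15:22] width=7 -> value=121 (bin 1111001); offset now 22 = byte 2 bit 6; 26 bits remain

Answer: 7 2000 121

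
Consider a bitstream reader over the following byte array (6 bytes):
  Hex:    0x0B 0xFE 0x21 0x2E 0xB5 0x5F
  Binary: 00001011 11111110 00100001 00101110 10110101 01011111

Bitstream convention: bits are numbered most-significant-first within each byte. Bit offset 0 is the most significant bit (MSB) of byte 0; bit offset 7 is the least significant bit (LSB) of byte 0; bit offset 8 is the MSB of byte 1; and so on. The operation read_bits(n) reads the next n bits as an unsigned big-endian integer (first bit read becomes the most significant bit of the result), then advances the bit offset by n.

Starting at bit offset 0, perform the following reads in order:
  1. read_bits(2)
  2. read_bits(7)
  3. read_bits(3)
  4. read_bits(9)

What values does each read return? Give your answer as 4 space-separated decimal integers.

Answer: 0 23 7 452

Derivation:
Read 1: bits[0:2] width=2 -> value=0 (bin 00); offset now 2 = byte 0 bit 2; 46 bits remain
Read 2: bits[2:9] width=7 -> value=23 (bin 0010111); offset now 9 = byte 1 bit 1; 39 bits remain
Read 3: bits[9:12] width=3 -> value=7 (bin 111); offset now 12 = byte 1 bit 4; 36 bits remain
Read 4: bits[12:21] width=9 -> value=452 (bin 111000100); offset now 21 = byte 2 bit 5; 27 bits remain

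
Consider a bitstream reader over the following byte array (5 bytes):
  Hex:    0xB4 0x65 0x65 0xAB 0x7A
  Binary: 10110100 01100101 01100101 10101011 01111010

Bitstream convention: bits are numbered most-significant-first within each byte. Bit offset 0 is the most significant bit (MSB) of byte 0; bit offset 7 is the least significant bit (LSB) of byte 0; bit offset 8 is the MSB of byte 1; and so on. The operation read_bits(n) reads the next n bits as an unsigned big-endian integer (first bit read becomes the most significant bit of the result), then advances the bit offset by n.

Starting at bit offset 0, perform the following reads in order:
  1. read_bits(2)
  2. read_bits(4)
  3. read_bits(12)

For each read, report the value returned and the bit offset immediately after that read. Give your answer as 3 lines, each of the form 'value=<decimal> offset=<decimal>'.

Answer: value=2 offset=2
value=13 offset=6
value=405 offset=18

Derivation:
Read 1: bits[0:2] width=2 -> value=2 (bin 10); offset now 2 = byte 0 bit 2; 38 bits remain
Read 2: bits[2:6] width=4 -> value=13 (bin 1101); offset now 6 = byte 0 bit 6; 34 bits remain
Read 3: bits[6:18] width=12 -> value=405 (bin 000110010101); offset now 18 = byte 2 bit 2; 22 bits remain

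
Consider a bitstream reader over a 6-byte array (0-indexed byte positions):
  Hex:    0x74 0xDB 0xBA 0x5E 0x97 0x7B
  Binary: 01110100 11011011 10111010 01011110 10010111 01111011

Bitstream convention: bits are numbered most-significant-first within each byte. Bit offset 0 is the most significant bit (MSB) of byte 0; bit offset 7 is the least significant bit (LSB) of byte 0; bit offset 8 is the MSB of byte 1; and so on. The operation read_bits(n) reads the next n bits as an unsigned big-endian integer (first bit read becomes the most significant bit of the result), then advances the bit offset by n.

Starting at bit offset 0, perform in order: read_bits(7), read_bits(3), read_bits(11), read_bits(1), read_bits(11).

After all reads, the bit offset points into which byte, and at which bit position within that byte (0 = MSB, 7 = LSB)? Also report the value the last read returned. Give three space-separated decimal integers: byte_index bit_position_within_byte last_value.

Read 1: bits[0:7] width=7 -> value=58 (bin 0111010); offset now 7 = byte 0 bit 7; 41 bits remain
Read 2: bits[7:10] width=3 -> value=3 (bin 011); offset now 10 = byte 1 bit 2; 38 bits remain
Read 3: bits[10:21] width=11 -> value=887 (bin 01101110111); offset now 21 = byte 2 bit 5; 27 bits remain
Read 4: bits[21:22] width=1 -> value=0 (bin 0); offset now 22 = byte 2 bit 6; 26 bits remain
Read 5: bits[22:33] width=11 -> value=1213 (bin 10010111101); offset now 33 = byte 4 bit 1; 15 bits remain

Answer: 4 1 1213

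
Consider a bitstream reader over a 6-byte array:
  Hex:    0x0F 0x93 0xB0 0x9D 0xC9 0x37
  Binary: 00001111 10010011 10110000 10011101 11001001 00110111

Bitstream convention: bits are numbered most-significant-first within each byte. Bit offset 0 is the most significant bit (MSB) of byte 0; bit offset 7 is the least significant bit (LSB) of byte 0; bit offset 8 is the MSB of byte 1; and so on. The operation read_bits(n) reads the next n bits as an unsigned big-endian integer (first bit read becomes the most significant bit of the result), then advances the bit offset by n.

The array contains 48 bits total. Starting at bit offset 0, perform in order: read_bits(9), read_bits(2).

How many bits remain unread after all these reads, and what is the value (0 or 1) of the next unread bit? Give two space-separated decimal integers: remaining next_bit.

Answer: 37 1

Derivation:
Read 1: bits[0:9] width=9 -> value=31 (bin 000011111); offset now 9 = byte 1 bit 1; 39 bits remain
Read 2: bits[9:11] width=2 -> value=0 (bin 00); offset now 11 = byte 1 bit 3; 37 bits remain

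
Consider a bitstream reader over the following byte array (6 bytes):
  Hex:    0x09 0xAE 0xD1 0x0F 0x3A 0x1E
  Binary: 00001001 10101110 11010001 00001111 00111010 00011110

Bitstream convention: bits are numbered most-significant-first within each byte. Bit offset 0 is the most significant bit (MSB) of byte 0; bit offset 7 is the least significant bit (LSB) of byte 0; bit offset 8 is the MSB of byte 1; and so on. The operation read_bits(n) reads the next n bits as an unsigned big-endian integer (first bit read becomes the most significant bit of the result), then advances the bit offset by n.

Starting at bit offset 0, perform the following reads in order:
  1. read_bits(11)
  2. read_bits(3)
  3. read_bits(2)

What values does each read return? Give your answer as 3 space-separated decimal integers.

Answer: 77 3 2

Derivation:
Read 1: bits[0:11] width=11 -> value=77 (bin 00001001101); offset now 11 = byte 1 bit 3; 37 bits remain
Read 2: bits[11:14] width=3 -> value=3 (bin 011); offset now 14 = byte 1 bit 6; 34 bits remain
Read 3: bits[14:16] width=2 -> value=2 (bin 10); offset now 16 = byte 2 bit 0; 32 bits remain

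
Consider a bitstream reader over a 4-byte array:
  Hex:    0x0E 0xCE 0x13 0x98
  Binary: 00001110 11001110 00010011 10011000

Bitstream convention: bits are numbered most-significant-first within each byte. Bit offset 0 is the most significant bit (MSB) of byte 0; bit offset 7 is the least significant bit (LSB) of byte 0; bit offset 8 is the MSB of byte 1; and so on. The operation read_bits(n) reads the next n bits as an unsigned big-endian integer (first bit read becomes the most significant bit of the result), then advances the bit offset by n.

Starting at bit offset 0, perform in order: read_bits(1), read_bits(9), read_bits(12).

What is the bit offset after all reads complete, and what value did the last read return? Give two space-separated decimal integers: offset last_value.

Answer: 22 900

Derivation:
Read 1: bits[0:1] width=1 -> value=0 (bin 0); offset now 1 = byte 0 bit 1; 31 bits remain
Read 2: bits[1:10] width=9 -> value=59 (bin 000111011); offset now 10 = byte 1 bit 2; 22 bits remain
Read 3: bits[10:22] width=12 -> value=900 (bin 001110000100); offset now 22 = byte 2 bit 6; 10 bits remain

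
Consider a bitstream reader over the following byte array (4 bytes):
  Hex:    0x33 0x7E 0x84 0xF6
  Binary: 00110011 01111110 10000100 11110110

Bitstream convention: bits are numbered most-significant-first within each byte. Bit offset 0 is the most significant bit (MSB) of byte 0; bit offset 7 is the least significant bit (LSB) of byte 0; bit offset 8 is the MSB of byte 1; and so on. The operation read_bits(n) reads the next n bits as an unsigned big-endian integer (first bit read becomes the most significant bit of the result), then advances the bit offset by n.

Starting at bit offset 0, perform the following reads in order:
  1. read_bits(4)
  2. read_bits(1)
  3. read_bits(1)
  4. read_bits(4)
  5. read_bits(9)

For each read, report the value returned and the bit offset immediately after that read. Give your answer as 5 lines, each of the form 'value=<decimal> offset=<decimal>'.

Read 1: bits[0:4] width=4 -> value=3 (bin 0011); offset now 4 = byte 0 bit 4; 28 bits remain
Read 2: bits[4:5] width=1 -> value=0 (bin 0); offset now 5 = byte 0 bit 5; 27 bits remain
Read 3: bits[5:6] width=1 -> value=0 (bin 0); offset now 6 = byte 0 bit 6; 26 bits remain
Read 4: bits[6:10] width=4 -> value=13 (bin 1101); offset now 10 = byte 1 bit 2; 22 bits remain
Read 5: bits[10:19] width=9 -> value=500 (bin 111110100); offset now 19 = byte 2 bit 3; 13 bits remain

Answer: value=3 offset=4
value=0 offset=5
value=0 offset=6
value=13 offset=10
value=500 offset=19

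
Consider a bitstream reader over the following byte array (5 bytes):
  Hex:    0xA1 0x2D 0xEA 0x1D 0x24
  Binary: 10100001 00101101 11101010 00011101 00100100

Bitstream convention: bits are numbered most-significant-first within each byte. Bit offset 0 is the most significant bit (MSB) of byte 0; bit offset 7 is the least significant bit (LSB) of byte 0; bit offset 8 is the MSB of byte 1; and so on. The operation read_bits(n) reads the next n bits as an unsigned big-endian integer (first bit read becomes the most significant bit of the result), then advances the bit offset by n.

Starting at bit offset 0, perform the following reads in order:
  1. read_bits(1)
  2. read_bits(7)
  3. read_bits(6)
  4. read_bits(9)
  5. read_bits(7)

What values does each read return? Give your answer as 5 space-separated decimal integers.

Answer: 1 33 11 245 7

Derivation:
Read 1: bits[0:1] width=1 -> value=1 (bin 1); offset now 1 = byte 0 bit 1; 39 bits remain
Read 2: bits[1:8] width=7 -> value=33 (bin 0100001); offset now 8 = byte 1 bit 0; 32 bits remain
Read 3: bits[8:14] width=6 -> value=11 (bin 001011); offset now 14 = byte 1 bit 6; 26 bits remain
Read 4: bits[14:23] width=9 -> value=245 (bin 011110101); offset now 23 = byte 2 bit 7; 17 bits remain
Read 5: bits[23:30] width=7 -> value=7 (bin 0000111); offset now 30 = byte 3 bit 6; 10 bits remain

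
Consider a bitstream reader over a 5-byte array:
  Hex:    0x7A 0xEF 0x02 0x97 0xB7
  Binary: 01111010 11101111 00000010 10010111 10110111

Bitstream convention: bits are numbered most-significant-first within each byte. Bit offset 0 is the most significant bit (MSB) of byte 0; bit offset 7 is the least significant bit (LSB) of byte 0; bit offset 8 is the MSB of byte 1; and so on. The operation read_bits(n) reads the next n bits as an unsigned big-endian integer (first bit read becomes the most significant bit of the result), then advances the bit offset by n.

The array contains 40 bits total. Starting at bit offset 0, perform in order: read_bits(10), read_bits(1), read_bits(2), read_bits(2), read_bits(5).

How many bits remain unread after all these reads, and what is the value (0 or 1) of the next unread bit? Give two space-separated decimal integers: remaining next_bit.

Answer: 20 0

Derivation:
Read 1: bits[0:10] width=10 -> value=491 (bin 0111101011); offset now 10 = byte 1 bit 2; 30 bits remain
Read 2: bits[10:11] width=1 -> value=1 (bin 1); offset now 11 = byte 1 bit 3; 29 bits remain
Read 3: bits[11:13] width=2 -> value=1 (bin 01); offset now 13 = byte 1 bit 5; 27 bits remain
Read 4: bits[13:15] width=2 -> value=3 (bin 11); offset now 15 = byte 1 bit 7; 25 bits remain
Read 5: bits[15:20] width=5 -> value=16 (bin 10000); offset now 20 = byte 2 bit 4; 20 bits remain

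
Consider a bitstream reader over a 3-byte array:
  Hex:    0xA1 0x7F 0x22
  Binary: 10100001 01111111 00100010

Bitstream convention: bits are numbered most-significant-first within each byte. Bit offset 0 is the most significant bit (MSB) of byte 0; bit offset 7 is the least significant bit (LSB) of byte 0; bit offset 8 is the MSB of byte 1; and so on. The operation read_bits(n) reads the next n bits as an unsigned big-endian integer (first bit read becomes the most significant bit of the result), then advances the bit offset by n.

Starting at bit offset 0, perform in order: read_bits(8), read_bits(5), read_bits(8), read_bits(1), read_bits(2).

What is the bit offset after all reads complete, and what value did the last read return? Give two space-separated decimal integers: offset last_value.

Read 1: bits[0:8] width=8 -> value=161 (bin 10100001); offset now 8 = byte 1 bit 0; 16 bits remain
Read 2: bits[8:13] width=5 -> value=15 (bin 01111); offset now 13 = byte 1 bit 5; 11 bits remain
Read 3: bits[13:21] width=8 -> value=228 (bin 11100100); offset now 21 = byte 2 bit 5; 3 bits remain
Read 4: bits[21:22] width=1 -> value=0 (bin 0); offset now 22 = byte 2 bit 6; 2 bits remain
Read 5: bits[22:24] width=2 -> value=2 (bin 10); offset now 24 = byte 3 bit 0; 0 bits remain

Answer: 24 2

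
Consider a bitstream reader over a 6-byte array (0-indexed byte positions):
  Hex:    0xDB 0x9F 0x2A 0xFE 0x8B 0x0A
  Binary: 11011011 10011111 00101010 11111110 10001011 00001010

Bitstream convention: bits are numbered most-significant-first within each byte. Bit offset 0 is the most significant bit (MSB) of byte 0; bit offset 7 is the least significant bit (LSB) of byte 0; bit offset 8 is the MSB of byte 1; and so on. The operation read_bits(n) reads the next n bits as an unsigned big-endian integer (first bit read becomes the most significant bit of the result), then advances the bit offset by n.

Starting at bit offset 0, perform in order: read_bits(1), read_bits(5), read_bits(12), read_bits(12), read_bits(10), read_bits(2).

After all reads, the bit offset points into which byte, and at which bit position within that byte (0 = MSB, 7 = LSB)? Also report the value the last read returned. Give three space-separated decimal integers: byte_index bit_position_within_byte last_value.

Read 1: bits[0:1] width=1 -> value=1 (bin 1); offset now 1 = byte 0 bit 1; 47 bits remain
Read 2: bits[1:6] width=5 -> value=22 (bin 10110); offset now 6 = byte 0 bit 6; 42 bits remain
Read 3: bits[6:18] width=12 -> value=3708 (bin 111001111100); offset now 18 = byte 2 bit 2; 30 bits remain
Read 4: bits[18:30] width=12 -> value=2751 (bin 101010111111); offset now 30 = byte 3 bit 6; 18 bits remain
Read 5: bits[30:40] width=10 -> value=651 (bin 1010001011); offset now 40 = byte 5 bit 0; 8 bits remain
Read 6: bits[40:42] width=2 -> value=0 (bin 00); offset now 42 = byte 5 bit 2; 6 bits remain

Answer: 5 2 0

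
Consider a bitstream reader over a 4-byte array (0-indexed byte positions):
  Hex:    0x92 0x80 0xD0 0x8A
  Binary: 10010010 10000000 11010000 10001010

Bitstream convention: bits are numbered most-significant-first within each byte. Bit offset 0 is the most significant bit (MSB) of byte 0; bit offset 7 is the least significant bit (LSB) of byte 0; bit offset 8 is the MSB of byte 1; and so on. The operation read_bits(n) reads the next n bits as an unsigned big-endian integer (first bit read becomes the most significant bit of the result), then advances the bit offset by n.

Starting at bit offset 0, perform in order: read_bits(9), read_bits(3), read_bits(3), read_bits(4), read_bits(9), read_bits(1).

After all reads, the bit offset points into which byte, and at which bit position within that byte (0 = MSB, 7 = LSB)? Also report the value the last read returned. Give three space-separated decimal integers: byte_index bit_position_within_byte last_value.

Answer: 3 5 1

Derivation:
Read 1: bits[0:9] width=9 -> value=293 (bin 100100101); offset now 9 = byte 1 bit 1; 23 bits remain
Read 2: bits[9:12] width=3 -> value=0 (bin 000); offset now 12 = byte 1 bit 4; 20 bits remain
Read 3: bits[12:15] width=3 -> value=0 (bin 000); offset now 15 = byte 1 bit 7; 17 bits remain
Read 4: bits[15:19] width=4 -> value=6 (bin 0110); offset now 19 = byte 2 bit 3; 13 bits remain
Read 5: bits[19:28] width=9 -> value=264 (bin 100001000); offset now 28 = byte 3 bit 4; 4 bits remain
Read 6: bits[28:29] width=1 -> value=1 (bin 1); offset now 29 = byte 3 bit 5; 3 bits remain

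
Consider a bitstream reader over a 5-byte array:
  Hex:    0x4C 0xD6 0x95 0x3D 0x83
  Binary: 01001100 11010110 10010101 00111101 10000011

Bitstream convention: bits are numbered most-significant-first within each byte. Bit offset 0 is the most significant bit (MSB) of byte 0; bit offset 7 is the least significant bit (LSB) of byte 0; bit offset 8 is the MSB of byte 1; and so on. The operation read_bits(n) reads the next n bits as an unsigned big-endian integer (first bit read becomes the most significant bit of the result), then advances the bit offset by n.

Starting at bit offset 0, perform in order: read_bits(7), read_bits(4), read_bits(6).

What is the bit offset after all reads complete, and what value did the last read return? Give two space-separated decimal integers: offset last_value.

Read 1: bits[0:7] width=7 -> value=38 (bin 0100110); offset now 7 = byte 0 bit 7; 33 bits remain
Read 2: bits[7:11] width=4 -> value=6 (bin 0110); offset now 11 = byte 1 bit 3; 29 bits remain
Read 3: bits[11:17] width=6 -> value=45 (bin 101101); offset now 17 = byte 2 bit 1; 23 bits remain

Answer: 17 45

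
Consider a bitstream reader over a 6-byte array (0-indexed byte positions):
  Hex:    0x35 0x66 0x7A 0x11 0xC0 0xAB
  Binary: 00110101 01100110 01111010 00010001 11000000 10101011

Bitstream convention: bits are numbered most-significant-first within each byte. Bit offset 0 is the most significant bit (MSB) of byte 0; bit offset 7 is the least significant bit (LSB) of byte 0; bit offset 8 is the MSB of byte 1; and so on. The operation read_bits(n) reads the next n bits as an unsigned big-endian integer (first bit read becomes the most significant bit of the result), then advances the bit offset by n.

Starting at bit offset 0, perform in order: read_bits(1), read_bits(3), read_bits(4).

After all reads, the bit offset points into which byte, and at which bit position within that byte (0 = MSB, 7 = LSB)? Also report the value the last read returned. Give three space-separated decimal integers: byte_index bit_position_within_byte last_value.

Answer: 1 0 5

Derivation:
Read 1: bits[0:1] width=1 -> value=0 (bin 0); offset now 1 = byte 0 bit 1; 47 bits remain
Read 2: bits[1:4] width=3 -> value=3 (bin 011); offset now 4 = byte 0 bit 4; 44 bits remain
Read 3: bits[4:8] width=4 -> value=5 (bin 0101); offset now 8 = byte 1 bit 0; 40 bits remain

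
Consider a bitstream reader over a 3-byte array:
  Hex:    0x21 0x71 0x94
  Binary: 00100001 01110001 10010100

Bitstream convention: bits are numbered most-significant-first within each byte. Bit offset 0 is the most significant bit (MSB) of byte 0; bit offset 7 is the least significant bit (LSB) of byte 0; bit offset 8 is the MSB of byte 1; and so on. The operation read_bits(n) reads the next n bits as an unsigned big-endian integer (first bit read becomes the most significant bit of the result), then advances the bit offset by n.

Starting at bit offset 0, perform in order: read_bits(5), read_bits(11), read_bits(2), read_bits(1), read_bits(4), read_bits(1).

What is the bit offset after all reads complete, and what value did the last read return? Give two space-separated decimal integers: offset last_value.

Answer: 24 0

Derivation:
Read 1: bits[0:5] width=5 -> value=4 (bin 00100); offset now 5 = byte 0 bit 5; 19 bits remain
Read 2: bits[5:16] width=11 -> value=369 (bin 00101110001); offset now 16 = byte 2 bit 0; 8 bits remain
Read 3: bits[16:18] width=2 -> value=2 (bin 10); offset now 18 = byte 2 bit 2; 6 bits remain
Read 4: bits[18:19] width=1 -> value=0 (bin 0); offset now 19 = byte 2 bit 3; 5 bits remain
Read 5: bits[19:23] width=4 -> value=10 (bin 1010); offset now 23 = byte 2 bit 7; 1 bits remain
Read 6: bits[23:24] width=1 -> value=0 (bin 0); offset now 24 = byte 3 bit 0; 0 bits remain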